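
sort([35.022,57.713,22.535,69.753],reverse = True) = [69.753,57.713,35.022,22.535]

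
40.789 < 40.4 False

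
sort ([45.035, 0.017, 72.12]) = [0.017, 45.035, 72.12]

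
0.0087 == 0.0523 False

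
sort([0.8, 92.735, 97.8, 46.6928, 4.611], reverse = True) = [97.8, 92.735, 46.6928, 4.611, 0.8]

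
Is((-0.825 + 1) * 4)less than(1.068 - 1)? No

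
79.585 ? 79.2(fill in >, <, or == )>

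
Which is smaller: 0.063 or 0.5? 0.063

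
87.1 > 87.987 False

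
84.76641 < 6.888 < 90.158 False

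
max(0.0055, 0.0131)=0.0131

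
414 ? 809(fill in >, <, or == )<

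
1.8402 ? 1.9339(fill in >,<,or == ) <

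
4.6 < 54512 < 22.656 False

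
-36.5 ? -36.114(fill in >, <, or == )<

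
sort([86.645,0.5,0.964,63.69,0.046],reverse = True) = [86.645,63.69,0.964,0.5,0.046]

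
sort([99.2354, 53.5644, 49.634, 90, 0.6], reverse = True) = [99.2354, 90, 53.5644, 49.634, 0.6]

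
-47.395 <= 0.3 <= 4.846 True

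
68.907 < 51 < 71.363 False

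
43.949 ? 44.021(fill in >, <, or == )<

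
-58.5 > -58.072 False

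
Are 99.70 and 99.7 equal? Yes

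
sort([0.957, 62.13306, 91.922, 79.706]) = [0.957, 62.13306, 79.706, 91.922]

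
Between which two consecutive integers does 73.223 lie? 73 and 74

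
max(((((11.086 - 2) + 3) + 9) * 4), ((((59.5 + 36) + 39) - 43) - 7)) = 84.5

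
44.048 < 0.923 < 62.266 False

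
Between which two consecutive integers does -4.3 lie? -5 and -4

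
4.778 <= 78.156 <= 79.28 True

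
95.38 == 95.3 False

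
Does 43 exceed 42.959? Yes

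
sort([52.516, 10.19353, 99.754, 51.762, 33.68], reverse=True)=[99.754, 52.516, 51.762, 33.68, 10.19353]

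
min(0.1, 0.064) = 0.064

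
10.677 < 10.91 True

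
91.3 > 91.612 False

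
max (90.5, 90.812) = 90.812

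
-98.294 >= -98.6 True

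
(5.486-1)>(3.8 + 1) False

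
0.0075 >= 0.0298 False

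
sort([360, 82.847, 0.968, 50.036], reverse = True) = [360, 82.847, 50.036, 0.968]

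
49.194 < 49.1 False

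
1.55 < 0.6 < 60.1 False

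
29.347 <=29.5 True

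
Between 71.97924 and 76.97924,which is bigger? 76.97924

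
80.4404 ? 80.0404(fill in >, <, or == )>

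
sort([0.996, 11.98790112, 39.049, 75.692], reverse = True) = [75.692, 39.049, 11.98790112, 0.996]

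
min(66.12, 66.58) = 66.12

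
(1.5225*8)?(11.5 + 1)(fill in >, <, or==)<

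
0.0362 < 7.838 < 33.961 True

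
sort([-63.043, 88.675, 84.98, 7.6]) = [-63.043, 7.6, 84.98, 88.675]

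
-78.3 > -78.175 False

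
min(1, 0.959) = 0.959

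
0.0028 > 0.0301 False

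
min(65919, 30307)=30307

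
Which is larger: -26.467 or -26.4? -26.4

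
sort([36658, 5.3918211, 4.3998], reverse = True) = [36658, 5.3918211, 4.3998]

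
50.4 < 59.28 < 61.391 True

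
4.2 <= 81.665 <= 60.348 False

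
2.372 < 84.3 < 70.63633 False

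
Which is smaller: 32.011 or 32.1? 32.011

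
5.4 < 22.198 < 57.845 True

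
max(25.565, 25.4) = 25.565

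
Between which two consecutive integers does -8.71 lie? -9 and -8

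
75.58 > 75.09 True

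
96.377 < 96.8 True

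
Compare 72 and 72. They are equal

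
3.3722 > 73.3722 False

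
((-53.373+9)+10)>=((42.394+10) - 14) False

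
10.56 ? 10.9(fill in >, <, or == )<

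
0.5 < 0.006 False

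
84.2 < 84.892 True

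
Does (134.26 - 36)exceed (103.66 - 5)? No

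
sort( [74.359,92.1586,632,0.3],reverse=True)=[632,92.1586,74.359,0.3]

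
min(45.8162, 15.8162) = 15.8162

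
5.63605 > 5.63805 False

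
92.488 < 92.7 True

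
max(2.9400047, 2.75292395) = 2.9400047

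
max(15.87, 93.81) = 93.81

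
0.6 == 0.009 False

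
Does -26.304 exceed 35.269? No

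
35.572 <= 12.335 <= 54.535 False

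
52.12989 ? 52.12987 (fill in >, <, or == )>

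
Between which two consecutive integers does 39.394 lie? 39 and 40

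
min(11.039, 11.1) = 11.039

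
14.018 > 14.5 False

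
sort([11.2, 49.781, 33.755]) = [11.2, 33.755, 49.781]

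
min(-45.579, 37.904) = -45.579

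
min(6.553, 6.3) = 6.3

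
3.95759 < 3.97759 True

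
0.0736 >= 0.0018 True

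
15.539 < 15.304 False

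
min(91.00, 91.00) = 91.00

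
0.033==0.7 False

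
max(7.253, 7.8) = 7.8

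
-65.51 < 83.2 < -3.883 False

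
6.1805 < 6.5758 True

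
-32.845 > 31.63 False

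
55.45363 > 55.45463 False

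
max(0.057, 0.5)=0.5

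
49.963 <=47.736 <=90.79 False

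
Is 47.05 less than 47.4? Yes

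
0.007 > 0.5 False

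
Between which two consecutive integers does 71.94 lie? 71 and 72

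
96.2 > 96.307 False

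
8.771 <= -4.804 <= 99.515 False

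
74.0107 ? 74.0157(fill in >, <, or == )<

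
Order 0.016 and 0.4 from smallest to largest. 0.016, 0.4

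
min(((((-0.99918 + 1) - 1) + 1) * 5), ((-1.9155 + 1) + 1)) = 0.0041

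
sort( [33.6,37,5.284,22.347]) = [5.284,22.347,33.6,37]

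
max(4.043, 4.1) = 4.1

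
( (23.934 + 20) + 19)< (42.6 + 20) False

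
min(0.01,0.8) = 0.01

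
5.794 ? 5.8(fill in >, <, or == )<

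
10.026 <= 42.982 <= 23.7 False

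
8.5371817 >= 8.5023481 True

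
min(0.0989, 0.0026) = 0.0026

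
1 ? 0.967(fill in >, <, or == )>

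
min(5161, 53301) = 5161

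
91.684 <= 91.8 True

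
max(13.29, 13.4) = 13.4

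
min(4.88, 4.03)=4.03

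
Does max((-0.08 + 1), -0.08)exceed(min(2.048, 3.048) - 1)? No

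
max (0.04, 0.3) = 0.3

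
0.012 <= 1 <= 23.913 True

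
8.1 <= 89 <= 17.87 False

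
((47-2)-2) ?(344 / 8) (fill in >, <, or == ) ==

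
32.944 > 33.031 False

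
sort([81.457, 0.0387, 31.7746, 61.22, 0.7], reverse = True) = [81.457, 61.22, 31.7746, 0.7, 0.0387]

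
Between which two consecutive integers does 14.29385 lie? 14 and 15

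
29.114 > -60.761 True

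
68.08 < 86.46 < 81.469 False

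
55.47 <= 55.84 True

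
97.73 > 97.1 True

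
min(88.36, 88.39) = 88.36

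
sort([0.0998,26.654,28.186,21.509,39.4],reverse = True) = [39.4,28.186,26.654,21.509,0.0998]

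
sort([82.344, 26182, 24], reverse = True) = [26182, 82.344, 24]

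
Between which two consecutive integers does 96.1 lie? 96 and 97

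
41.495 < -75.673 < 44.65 False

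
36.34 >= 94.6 False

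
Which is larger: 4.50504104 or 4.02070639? 4.50504104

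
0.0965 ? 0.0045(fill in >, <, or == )>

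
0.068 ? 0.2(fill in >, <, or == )<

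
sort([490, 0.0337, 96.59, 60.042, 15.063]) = [0.0337, 15.063, 60.042, 96.59, 490]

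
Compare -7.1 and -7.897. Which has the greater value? -7.1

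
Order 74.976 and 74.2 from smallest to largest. 74.2, 74.976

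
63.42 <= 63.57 True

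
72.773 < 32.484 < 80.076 False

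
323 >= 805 False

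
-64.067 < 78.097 True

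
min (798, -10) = -10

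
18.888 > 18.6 True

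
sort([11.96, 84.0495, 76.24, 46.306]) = [11.96, 46.306, 76.24, 84.0495]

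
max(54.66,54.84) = 54.84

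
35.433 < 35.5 True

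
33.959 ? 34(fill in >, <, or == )<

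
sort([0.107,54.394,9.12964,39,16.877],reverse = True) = [54.394,39,16.877,9.12964,0.107]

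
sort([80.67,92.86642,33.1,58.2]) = [33.1,58.2,80.67,92.86642]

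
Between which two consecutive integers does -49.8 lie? -50 and -49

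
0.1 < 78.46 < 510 True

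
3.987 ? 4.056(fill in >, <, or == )<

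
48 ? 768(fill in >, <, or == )<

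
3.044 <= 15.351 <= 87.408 True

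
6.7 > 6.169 True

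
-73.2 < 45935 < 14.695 False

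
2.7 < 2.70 False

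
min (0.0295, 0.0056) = 0.0056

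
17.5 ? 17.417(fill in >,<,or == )>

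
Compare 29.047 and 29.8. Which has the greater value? 29.8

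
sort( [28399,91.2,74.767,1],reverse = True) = [28399,91.2,74.767,1]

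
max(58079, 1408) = 58079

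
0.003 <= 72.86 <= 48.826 False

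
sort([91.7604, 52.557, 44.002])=[44.002, 52.557, 91.7604]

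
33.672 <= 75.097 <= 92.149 True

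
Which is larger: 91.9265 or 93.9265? 93.9265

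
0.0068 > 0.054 False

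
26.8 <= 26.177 False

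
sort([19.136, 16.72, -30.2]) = [-30.2, 16.72, 19.136]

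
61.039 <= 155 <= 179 True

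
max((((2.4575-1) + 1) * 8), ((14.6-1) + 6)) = 19.66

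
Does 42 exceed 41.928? Yes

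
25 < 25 False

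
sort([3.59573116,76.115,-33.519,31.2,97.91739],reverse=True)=[97.91739,76.115,31.2,3.59573116,-33.519]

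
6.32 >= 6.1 True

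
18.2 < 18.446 True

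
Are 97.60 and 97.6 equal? Yes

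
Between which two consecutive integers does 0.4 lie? 0 and 1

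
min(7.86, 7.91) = 7.86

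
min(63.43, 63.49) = 63.43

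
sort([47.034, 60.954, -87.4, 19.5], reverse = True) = [60.954, 47.034, 19.5, -87.4]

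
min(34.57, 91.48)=34.57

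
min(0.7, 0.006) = 0.006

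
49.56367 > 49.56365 True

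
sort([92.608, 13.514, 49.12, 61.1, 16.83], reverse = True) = [92.608, 61.1, 49.12, 16.83, 13.514]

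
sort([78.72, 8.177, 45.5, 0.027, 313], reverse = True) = [313, 78.72, 45.5, 8.177, 0.027]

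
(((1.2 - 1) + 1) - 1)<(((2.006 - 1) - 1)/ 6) False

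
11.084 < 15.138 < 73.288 True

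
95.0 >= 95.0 True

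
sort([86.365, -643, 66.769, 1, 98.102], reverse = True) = [98.102, 86.365, 66.769, 1, -643]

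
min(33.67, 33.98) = 33.67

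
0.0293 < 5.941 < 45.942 True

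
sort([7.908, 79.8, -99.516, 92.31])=[-99.516, 7.908, 79.8, 92.31]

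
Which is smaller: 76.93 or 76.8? 76.8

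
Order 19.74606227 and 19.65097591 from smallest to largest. 19.65097591, 19.74606227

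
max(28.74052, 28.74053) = 28.74053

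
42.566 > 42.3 True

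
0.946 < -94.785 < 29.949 False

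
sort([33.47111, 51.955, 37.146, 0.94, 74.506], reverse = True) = [74.506, 51.955, 37.146, 33.47111, 0.94]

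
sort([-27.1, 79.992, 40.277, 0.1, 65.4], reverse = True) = [79.992, 65.4, 40.277, 0.1, -27.1]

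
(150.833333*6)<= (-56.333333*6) False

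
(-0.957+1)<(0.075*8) True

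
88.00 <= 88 True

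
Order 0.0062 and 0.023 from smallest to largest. 0.0062, 0.023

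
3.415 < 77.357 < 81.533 True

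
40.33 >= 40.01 True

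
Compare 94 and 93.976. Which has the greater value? 94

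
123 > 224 False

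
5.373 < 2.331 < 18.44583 False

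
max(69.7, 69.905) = 69.905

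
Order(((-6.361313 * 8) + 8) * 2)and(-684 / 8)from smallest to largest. (((-6.361313 * 8) + 8) * 2), (-684 / 8)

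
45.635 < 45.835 True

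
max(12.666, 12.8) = 12.8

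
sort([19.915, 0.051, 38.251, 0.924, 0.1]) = [0.051, 0.1, 0.924, 19.915, 38.251]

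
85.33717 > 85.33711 True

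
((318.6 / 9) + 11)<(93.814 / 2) True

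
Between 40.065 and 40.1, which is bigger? 40.1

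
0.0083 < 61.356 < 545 True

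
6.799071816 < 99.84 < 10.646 False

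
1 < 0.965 False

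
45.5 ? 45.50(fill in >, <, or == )==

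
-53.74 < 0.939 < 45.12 True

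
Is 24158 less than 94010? Yes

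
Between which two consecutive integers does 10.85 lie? 10 and 11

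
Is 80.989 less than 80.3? No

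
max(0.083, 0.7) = 0.7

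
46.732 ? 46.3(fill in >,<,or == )>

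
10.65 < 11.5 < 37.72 True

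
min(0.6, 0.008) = 0.008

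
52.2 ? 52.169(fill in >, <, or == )>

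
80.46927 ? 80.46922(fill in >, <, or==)>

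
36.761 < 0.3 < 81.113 False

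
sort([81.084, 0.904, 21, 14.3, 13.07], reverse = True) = [81.084, 21, 14.3, 13.07, 0.904]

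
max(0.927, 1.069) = 1.069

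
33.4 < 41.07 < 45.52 True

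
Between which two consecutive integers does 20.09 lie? 20 and 21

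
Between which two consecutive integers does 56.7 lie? 56 and 57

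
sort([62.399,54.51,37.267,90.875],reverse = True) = [90.875,62.399,54.51,37.267]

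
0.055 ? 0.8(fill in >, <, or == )<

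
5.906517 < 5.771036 False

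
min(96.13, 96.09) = 96.09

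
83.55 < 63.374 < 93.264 False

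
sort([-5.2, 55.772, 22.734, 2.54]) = [-5.2, 2.54, 22.734, 55.772]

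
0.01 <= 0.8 True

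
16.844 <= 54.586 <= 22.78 False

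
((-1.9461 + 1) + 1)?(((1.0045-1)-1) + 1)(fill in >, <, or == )>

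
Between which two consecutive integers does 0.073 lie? 0 and 1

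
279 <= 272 False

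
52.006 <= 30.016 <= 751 False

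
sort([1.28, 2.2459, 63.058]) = [1.28, 2.2459, 63.058]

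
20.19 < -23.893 False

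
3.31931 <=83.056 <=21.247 False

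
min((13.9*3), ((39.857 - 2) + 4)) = 41.7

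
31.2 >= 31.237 False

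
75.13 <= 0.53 False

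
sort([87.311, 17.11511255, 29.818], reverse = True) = [87.311, 29.818, 17.11511255]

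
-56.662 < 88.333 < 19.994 False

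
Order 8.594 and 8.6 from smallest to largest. 8.594, 8.6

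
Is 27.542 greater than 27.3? Yes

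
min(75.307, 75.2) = 75.2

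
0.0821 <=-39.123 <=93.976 False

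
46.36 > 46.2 True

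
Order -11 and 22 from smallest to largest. -11, 22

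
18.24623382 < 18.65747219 True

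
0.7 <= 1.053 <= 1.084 True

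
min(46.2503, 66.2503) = 46.2503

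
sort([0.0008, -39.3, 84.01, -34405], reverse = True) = [84.01, 0.0008, -39.3, -34405]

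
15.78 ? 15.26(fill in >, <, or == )>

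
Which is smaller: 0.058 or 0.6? 0.058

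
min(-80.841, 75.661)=-80.841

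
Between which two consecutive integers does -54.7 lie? -55 and -54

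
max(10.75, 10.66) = 10.75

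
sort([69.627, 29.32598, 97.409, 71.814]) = [29.32598, 69.627, 71.814, 97.409]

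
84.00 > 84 False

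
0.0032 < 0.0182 True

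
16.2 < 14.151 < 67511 False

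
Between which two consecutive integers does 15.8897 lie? 15 and 16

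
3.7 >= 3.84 False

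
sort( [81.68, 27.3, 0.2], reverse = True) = [81.68, 27.3, 0.2]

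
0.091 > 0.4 False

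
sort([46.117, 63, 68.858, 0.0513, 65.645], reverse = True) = [68.858, 65.645, 63, 46.117, 0.0513]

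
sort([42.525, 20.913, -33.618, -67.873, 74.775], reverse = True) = [74.775, 42.525, 20.913, -33.618, -67.873]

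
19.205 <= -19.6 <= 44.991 False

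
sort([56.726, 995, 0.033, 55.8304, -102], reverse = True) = [995, 56.726, 55.8304, 0.033, -102]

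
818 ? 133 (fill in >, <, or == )>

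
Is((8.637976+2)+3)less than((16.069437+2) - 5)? No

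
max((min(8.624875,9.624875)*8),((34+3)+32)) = 69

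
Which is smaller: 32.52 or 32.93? 32.52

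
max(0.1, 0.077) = 0.1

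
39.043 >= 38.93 True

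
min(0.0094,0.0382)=0.0094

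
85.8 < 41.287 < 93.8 False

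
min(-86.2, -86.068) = -86.2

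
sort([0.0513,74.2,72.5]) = [0.0513,72.5,74.2]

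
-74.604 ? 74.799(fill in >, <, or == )<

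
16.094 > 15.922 True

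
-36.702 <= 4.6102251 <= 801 True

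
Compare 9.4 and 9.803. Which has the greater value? 9.803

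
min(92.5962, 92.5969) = 92.5962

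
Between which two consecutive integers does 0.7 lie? 0 and 1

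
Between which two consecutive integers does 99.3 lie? 99 and 100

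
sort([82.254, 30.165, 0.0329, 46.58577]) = [0.0329, 30.165, 46.58577, 82.254]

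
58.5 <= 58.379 False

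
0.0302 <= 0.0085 False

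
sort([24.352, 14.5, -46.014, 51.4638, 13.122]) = [-46.014, 13.122, 14.5, 24.352, 51.4638]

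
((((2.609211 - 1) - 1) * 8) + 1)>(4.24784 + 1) True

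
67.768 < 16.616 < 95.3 False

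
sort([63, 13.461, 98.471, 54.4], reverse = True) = [98.471, 63, 54.4, 13.461]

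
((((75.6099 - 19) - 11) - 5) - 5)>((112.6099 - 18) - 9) False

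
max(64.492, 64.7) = 64.7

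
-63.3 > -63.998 True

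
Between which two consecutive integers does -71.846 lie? -72 and -71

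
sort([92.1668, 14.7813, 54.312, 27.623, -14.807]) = [-14.807, 14.7813, 27.623, 54.312, 92.1668]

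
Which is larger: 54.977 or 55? 55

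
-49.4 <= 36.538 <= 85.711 True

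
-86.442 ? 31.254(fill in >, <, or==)<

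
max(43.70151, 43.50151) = 43.70151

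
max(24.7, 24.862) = 24.862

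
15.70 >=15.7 True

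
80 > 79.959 True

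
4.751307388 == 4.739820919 False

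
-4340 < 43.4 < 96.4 True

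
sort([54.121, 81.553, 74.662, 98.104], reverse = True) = [98.104, 81.553, 74.662, 54.121]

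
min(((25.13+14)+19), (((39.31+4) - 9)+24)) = 58.13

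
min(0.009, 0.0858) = 0.009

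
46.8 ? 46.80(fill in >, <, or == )==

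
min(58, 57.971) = 57.971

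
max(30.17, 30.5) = 30.5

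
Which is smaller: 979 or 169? 169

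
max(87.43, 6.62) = 87.43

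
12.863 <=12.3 False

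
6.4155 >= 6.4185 False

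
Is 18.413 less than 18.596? Yes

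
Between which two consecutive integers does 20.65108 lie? 20 and 21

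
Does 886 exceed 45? Yes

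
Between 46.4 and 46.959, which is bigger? 46.959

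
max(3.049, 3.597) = 3.597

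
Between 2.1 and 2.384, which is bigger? 2.384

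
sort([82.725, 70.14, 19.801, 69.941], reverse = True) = [82.725, 70.14, 69.941, 19.801]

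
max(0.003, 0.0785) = 0.0785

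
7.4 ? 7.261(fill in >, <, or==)>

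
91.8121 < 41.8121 False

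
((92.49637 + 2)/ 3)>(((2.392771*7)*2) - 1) False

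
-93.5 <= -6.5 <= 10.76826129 True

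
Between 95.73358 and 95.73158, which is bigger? 95.73358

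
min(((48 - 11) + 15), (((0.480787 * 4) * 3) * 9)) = 51.924996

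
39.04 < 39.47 True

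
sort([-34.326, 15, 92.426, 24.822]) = [-34.326, 15, 24.822, 92.426]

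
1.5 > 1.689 False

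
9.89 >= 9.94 False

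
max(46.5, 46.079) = 46.5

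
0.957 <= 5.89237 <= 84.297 True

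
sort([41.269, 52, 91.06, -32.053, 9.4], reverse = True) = [91.06, 52, 41.269, 9.4, -32.053]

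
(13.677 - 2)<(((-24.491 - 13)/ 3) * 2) False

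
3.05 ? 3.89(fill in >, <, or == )<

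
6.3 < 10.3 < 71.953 True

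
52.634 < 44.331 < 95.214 False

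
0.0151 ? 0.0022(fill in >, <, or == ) >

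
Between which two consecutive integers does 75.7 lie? 75 and 76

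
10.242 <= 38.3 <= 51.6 True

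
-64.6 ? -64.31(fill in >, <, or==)<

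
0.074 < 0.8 True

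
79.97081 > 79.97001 True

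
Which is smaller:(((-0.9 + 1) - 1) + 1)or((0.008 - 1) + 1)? ((0.008 - 1) + 1)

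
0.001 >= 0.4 False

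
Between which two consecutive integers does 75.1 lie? 75 and 76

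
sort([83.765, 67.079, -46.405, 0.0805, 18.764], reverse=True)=[83.765, 67.079, 18.764, 0.0805, -46.405]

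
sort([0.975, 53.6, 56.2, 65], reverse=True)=[65, 56.2, 53.6, 0.975]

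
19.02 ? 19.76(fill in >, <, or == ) <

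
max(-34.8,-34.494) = -34.494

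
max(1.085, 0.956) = 1.085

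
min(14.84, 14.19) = 14.19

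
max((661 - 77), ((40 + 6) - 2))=584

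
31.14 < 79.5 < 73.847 False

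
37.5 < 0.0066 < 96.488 False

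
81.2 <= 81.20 True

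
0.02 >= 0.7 False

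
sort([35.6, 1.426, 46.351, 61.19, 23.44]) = [1.426, 23.44, 35.6, 46.351, 61.19]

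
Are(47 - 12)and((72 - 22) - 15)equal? Yes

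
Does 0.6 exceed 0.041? Yes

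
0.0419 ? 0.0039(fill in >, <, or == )>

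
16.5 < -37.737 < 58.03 False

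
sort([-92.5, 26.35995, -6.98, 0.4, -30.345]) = [-92.5, -30.345, -6.98, 0.4, 26.35995]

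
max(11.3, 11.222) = 11.3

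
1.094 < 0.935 False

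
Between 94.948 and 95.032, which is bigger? 95.032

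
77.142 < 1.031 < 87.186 False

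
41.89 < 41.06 False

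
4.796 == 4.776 False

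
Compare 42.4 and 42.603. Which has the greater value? 42.603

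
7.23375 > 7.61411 False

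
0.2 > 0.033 True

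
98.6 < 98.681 True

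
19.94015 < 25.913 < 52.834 True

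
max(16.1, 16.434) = 16.434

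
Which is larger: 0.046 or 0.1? 0.1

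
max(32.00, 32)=32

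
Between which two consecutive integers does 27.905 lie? 27 and 28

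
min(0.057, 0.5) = 0.057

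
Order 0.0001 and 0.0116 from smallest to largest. 0.0001, 0.0116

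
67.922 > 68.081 False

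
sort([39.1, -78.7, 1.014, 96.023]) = [-78.7, 1.014, 39.1, 96.023]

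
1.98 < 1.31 False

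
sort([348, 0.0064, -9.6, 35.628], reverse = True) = [348, 35.628, 0.0064, -9.6]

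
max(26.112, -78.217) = 26.112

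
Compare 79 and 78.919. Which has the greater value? 79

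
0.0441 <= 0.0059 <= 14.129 False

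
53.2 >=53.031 True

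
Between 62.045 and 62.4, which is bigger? 62.4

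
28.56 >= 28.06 True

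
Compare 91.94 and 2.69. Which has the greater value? 91.94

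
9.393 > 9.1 True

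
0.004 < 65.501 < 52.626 False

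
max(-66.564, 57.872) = 57.872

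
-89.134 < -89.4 False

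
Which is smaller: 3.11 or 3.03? 3.03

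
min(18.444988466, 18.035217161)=18.035217161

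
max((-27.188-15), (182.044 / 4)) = 45.511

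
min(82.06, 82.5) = 82.06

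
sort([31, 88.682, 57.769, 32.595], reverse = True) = [88.682, 57.769, 32.595, 31]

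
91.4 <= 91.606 True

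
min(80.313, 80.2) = 80.2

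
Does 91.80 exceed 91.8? No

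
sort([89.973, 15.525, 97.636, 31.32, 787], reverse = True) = [787, 97.636, 89.973, 31.32, 15.525]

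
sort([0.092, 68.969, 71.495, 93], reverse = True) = [93, 71.495, 68.969, 0.092]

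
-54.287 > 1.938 False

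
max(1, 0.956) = 1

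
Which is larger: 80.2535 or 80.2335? 80.2535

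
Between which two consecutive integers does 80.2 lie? 80 and 81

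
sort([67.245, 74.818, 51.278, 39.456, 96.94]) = [39.456, 51.278, 67.245, 74.818, 96.94]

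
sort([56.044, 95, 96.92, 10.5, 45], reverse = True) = [96.92, 95, 56.044, 45, 10.5]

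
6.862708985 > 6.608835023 True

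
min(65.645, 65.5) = 65.5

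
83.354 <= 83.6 True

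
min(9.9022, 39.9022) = 9.9022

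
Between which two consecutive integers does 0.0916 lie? 0 and 1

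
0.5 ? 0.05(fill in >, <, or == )>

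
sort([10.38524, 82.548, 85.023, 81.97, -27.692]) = [-27.692, 10.38524, 81.97, 82.548, 85.023]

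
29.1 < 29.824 True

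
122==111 False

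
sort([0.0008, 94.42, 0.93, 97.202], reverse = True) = [97.202, 94.42, 0.93, 0.0008]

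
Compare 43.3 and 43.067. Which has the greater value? 43.3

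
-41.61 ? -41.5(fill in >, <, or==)<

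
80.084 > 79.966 True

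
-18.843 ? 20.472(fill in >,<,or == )<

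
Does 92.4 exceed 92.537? No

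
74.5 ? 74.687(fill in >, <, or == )<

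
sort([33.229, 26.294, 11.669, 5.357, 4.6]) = [4.6, 5.357, 11.669, 26.294, 33.229]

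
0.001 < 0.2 True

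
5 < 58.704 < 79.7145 True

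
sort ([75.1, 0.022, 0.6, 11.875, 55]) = [0.022, 0.6, 11.875, 55, 75.1]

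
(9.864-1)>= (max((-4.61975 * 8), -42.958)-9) True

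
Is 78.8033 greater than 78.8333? No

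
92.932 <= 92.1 False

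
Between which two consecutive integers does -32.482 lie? -33 and -32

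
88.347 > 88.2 True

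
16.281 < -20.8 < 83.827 False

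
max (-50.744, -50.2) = -50.2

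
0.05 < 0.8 True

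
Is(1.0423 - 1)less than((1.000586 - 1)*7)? No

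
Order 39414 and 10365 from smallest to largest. 10365, 39414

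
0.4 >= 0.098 True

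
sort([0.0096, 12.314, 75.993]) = [0.0096, 12.314, 75.993]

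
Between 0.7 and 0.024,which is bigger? 0.7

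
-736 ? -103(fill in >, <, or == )<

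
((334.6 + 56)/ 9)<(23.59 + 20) True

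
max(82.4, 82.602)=82.602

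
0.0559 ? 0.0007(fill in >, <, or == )>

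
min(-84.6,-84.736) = -84.736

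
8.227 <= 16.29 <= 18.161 True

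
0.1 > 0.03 True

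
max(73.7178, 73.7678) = 73.7678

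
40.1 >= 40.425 False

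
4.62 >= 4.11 True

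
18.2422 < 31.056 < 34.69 True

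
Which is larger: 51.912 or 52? 52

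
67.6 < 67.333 False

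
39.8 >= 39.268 True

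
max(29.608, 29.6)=29.608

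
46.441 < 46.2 False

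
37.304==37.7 False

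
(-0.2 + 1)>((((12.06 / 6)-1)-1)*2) True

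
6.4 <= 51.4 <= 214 True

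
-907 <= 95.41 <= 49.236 False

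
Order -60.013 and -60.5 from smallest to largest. -60.5, -60.013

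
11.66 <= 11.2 False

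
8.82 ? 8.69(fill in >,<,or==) >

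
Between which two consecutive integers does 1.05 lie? 1 and 2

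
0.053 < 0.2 True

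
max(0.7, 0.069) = 0.7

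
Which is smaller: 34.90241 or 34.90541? 34.90241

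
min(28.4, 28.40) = 28.4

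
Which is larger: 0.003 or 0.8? 0.8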